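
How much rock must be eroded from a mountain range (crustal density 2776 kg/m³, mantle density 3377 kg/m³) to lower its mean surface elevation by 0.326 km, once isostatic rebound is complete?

1.83 km

Net drop Δ = e − u = e − e ρ_c/ρ_m = e (ρ_m − ρ_c)/ρ_m.
e = Δ ρ_m/(ρ_m − ρ_c) = 0.326 km × 3377/601 = 1.83 km.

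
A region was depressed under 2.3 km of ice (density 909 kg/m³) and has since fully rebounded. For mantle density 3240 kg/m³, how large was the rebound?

Removing the load lets mantle flow back in; uplift u satisfies ρ_ice t = ρ_m u.
u = t ρ_ice/ρ_m = 2.3 km × 909/3240 = 0.645 km.

0.645 km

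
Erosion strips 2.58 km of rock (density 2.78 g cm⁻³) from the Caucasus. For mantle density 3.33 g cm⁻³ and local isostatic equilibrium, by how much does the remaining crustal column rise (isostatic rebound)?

Unloading: uplift u = e ρ_c/ρ_m = 2.58 km × 2.78/3.33 = 2.15 km.

2.15 km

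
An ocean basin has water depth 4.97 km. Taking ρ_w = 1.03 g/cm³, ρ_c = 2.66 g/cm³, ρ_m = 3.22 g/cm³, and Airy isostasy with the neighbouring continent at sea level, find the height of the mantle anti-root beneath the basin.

For local isostatic compensation: replacing crust with seawater at the top is compensated by replacing crust with mantle at the base: d (ρ_c − ρ_w) = a (ρ_m − ρ_c).
a = d (ρ_c − ρ_w)/(ρ_m − ρ_c) = 4.97 km × 1.63/0.56 = 14.5 km.

14.5 km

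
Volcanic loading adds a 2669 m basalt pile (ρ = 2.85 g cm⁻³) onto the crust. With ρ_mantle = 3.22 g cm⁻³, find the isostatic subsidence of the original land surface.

Subaerial loading: s = t ρ_load / ρ_m.
s = 2669 m × 2.85/3.22 = 2360 m.

2360 m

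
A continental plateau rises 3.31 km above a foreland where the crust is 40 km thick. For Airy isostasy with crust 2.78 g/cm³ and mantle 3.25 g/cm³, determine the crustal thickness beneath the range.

62.9 km

Root depth r = h ρ_c / (ρ_m − ρ_c) = 3.31 km × 2.78 / 0.47 = 19.58 km.
Total thickness = T + h + r = 40 km + 3.31 km + 19.58 km = 62.9 km.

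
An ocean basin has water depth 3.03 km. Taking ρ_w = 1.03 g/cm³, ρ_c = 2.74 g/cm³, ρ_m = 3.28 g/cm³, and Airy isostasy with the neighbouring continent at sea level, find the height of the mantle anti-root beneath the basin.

By Archimedes' principle applied to the lithosphere: replacing crust with seawater at the top is compensated by replacing crust with mantle at the base: d (ρ_c − ρ_w) = a (ρ_m − ρ_c).
a = d (ρ_c − ρ_w)/(ρ_m − ρ_c) = 3.03 km × 1.71/0.54 = 9.6 km.

9.6 km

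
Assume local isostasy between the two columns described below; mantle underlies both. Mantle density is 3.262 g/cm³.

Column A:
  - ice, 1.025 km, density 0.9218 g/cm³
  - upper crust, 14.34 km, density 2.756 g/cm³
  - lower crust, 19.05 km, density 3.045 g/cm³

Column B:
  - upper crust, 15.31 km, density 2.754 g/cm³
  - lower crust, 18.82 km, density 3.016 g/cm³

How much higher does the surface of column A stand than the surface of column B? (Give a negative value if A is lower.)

For any compensation level in the mantle, the mantle terms cancel and isostasy reduces to e = (Σt_A − Σt_B) − (Σ(ρt)_A − Σ(ρt)_B) / ρ_m.
Σt_A = 34.415 km; Σt_B = 34.13 km; Σ(ρt)_A = 98.473135; Σ(ρt)_B = 98.92486 (in km·g/cm³).
e = (34.415 − 34.13) − (98.473135 − 98.92486) / 3.262 = 0.423 km.

0.423 km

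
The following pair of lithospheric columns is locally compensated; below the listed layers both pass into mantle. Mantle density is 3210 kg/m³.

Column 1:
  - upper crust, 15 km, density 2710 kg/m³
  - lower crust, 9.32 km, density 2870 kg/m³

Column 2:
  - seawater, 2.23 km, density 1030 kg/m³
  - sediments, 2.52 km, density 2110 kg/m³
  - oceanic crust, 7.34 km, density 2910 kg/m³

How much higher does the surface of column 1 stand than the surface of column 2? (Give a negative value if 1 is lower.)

For any compensation level in the mantle, the mantle terms cancel and isostasy reduces to e = (Σt_1 − Σt_2) − (Σ(ρt)_1 − Σ(ρt)_2) / ρ_m.
Σt_1 = 24.32 km; Σt_2 = 12.09 km; Σ(ρt)_1 = 67398.4; Σ(ρt)_2 = 28973.5 (in km·kg/m³).
e = (24.32 − 12.09) − (67398.4 − 28973.5) / 3210 = 0.26 km.

0.26 km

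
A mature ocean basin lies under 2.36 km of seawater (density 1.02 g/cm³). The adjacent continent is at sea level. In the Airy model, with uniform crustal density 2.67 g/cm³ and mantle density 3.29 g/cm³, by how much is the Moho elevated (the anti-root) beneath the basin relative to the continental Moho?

By Archimedes' principle applied to the lithosphere: replacing crust with seawater at the top is compensated by replacing crust with mantle at the base: d (ρ_c − ρ_w) = a (ρ_m − ρ_c).
a = d (ρ_c − ρ_w)/(ρ_m − ρ_c) = 2.36 km × 1.65/0.62 = 6.28 km.

6.28 km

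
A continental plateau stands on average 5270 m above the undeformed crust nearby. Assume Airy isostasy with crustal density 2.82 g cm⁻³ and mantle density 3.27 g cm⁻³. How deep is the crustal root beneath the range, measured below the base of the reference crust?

Balancing pressure at the compensation depth: the weight of the topography is balanced by the buoyancy of the root, ρ_c h = (ρ_m − ρ_c) r.
r = h · ρ_c / (ρ_m − ρ_c) = 5270 m × 2.82 / (3.27 − 2.82) = 33000 m.

33000 m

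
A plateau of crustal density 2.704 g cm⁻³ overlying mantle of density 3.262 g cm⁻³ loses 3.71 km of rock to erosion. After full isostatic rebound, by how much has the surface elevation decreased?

Rebound u = e ρ_c/ρ_m = 3.71 km × 2.704/3.262 = 3.075 km.
Net surface drop = e − u = 3.71 km − 3.075 km = e (ρ_m − ρ_c)/ρ_m = 0.635 km.

0.635 km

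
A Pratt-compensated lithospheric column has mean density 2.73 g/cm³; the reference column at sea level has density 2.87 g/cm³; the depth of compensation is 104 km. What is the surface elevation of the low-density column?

5.33 km

ρ_ref D = ρ (D + h) → h = D (ρ_ref − ρ)/ρ.
h = 104 km × (2.87 − 2.73)/2.73 = 5.33 km.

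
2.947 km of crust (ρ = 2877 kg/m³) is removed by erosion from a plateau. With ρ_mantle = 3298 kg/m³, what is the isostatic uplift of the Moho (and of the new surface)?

2.57 km

Unloading: uplift u = e ρ_c/ρ_m = 2.947 km × 2877/3298 = 2.57 km.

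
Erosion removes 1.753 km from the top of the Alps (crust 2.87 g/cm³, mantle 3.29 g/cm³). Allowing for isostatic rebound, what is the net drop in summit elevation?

0.224 km

Rebound u = e ρ_c/ρ_m = 1.753 km × 2.87/3.29 = 1.529 km.
Net surface drop = e − u = 1.753 km − 1.529 km = e (ρ_m − ρ_c)/ρ_m = 0.224 km.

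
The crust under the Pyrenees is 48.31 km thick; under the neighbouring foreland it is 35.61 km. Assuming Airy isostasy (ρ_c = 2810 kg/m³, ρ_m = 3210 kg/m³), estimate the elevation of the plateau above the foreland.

Excess crust Δ = 48.31 km − 35.61 km = 12.7 km, split between elevation h and root r with h + r = Δ.
Airy balance ρ_c h = (ρ_m − ρ_c) r gives r = h ρ_c/(ρ_m − ρ_c), so h (1 + ρ_c/(ρ_m − ρ_c)) = Δ, i.e. h = Δ (ρ_m − ρ_c)/ρ_m.
h = 12.7 km × 400/3210 = 1.58 km.

1.58 km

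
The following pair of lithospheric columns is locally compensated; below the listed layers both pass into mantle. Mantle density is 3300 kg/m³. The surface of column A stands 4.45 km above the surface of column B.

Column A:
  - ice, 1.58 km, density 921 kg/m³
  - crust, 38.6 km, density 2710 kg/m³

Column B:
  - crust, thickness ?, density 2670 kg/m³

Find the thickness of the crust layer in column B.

18.8 km

Take the compensation level at the base of the deeper column (depth z_c below the surface of column A) and equate Σ ρ_i t_i down to z_c; mantle fills any gap and the z_c terms cancel.
Column A: 1.58×921 + 38.6×2710 + (z_c − 40.18)×3300
Column B: 4.45×0 + x×2670 + (z_c − 4.45 − 0 − x)×3300
The z_c×3300 term appears on both sides and cancels. Collect the known terms of each column as K = Σ(ρt)_known − 3300 × (depth of known layers): K_A = 106061.18 − 3300×40.18 = −26532.82; K_B = 0 − 3300×(4.45 + 0) = −14685.
Balance: K_A = K_B − x×(3300 − 2670), so x = (K_B − K_A)/(3300 − 2670) = 11847.8/630 = 18.8 km.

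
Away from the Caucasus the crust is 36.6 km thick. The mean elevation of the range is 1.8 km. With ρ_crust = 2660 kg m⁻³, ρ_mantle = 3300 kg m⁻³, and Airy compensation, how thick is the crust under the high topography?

Root depth r = h ρ_c / (ρ_m − ρ_c) = 1.8 km × 2660 / 640 = 7.481 km.
Total thickness = T + h + r = 36.6 km + 1.8 km + 7.481 km = 45.9 km.

45.9 km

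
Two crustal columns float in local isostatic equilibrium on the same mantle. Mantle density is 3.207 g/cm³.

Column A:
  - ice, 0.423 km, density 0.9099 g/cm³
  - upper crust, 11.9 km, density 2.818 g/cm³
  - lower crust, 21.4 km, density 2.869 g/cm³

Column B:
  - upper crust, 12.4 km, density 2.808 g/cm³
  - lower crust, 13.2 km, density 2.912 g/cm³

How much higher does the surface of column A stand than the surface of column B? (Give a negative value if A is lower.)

1.24 km

For any compensation level in the mantle, the mantle terms cancel and isostasy reduces to e = (Σt_A − Σt_B) − (Σ(ρt)_A − Σ(ρt)_B) / ρ_m.
Σt_A = 33.723 km; Σt_B = 25.6 km; Σ(ρt)_A = 95.3156877; Σ(ρt)_B = 73.2576 (in km·g/cm³).
e = (33.723 − 25.6) − (95.3156877 − 73.2576) / 3.207 = 1.24 km.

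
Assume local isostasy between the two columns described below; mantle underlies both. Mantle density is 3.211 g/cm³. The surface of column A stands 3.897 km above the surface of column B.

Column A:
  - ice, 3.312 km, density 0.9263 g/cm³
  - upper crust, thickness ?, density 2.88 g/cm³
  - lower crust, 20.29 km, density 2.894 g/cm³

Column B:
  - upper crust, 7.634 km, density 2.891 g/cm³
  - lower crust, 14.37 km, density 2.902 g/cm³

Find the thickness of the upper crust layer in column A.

16.3 km

Take the compensation level at the base of the deeper column (depth z_c below the surface of column A) and equate Σ ρ_i t_i down to z_c; mantle fills any gap and the z_c terms cancel.
Column A: 3.312×0.9263 + x×2.88 + 20.29×2.894 + (z_c − 23.602 − x)×3.211
Column B: 3.897×0 + 7.634×2.891 + 14.37×2.902 + (z_c − 3.897 − 22.004)×3.211
The z_c×3.211 term appears on both sides and cancels. Collect the known terms of each column as K = Σ(ρt)_known − 3.211 × (depth of known layers): K_A = 61.7871656 − 3.211×23.602 = −13.9988564; K_B = 63.771634 − 3.211×(3.897 + 22.004) = −19.396477.
Balance: K_A − x×(3.211 − 2.88) = K_B, so x = (K_A − K_B)/(3.211 − 2.88) = 5.39762/0.331 = 16.3 km.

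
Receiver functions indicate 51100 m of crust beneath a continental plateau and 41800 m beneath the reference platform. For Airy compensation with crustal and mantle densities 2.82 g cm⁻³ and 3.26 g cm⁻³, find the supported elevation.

Excess crust Δ = 51100 m − 41800 m = 9300 m, split between elevation h and root r with h + r = Δ.
Airy balance ρ_c h = (ρ_m − ρ_c) r gives r = h ρ_c/(ρ_m − ρ_c), so h (1 + ρ_c/(ρ_m − ρ_c)) = Δ, i.e. h = Δ (ρ_m − ρ_c)/ρ_m.
h = 9300 m × 0.44/3.26 = 1260 m.

1260 m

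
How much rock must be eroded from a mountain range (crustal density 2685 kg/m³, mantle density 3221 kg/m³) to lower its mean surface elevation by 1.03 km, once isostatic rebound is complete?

6.19 km

Net drop Δ = e − u = e − e ρ_c/ρ_m = e (ρ_m − ρ_c)/ρ_m.
e = Δ ρ_m/(ρ_m − ρ_c) = 1.03 km × 3221/536 = 6.19 km.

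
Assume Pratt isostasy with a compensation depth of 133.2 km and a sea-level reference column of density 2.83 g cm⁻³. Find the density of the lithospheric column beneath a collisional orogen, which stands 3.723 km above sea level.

Pratt balance: ρ_ref D = ρ (D + h).
ρ = ρ_ref D/(D + h) = 2.83 × 133.2 km/(133.2 km + 3.723 km) = 2.75 g cm⁻³.

2.75 g cm⁻³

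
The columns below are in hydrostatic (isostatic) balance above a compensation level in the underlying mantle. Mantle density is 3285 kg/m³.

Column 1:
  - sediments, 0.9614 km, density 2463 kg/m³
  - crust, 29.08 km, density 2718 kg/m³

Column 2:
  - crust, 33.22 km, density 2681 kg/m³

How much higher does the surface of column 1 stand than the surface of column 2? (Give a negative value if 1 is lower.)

−0.848 km

For any compensation level in the mantle, the mantle terms cancel and isostasy reduces to e = (Σt_1 − Σt_2) − (Σ(ρt)_1 − Σ(ρt)_2) / ρ_m.
Σt_1 = 30.0414 km; Σt_2 = 33.22 km; Σ(ρt)_1 = 81407.3682; Σ(ρt)_2 = 89062.82 (in km·kg/m³).
e = (30.0414 − 33.22) − (81407.3682 − 89062.82) / 3285 = −0.848 km.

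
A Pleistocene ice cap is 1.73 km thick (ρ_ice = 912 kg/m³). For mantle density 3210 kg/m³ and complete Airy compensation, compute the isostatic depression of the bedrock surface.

In Airy isostatic equilibrium: the ice load ρ_ice t is balanced by mantle displaced below, ρ_m s.
s = t ρ_ice / ρ_m = 1.73 km × 912/3210 = 0.492 km.

0.492 km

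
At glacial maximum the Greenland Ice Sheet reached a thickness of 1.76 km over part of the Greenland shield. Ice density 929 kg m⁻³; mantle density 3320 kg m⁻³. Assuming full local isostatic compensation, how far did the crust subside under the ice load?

In Airy isostatic equilibrium: the ice load ρ_ice t is balanced by mantle displaced below, ρ_m s.
s = t ρ_ice / ρ_m = 1.76 km × 929/3320 = 0.492 km.

0.492 km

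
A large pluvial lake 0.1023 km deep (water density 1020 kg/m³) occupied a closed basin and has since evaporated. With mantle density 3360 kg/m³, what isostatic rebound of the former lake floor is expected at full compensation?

u = d ρ_w/ρ_m = 0.1023 km × 1020/3360 = 0.0311 km.

0.0311 km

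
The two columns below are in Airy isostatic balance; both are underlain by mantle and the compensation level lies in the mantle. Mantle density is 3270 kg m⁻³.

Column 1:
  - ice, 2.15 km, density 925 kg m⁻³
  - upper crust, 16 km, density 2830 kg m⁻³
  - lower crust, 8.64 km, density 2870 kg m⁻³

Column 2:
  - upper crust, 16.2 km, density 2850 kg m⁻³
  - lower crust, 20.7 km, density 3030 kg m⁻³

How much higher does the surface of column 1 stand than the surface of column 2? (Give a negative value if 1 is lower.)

1.15 km

For any compensation level in the mantle, the mantle terms cancel and isostasy reduces to e = (Σt_1 − Σt_2) − (Σ(ρt)_1 − Σ(ρt)_2) / ρ_m.
Σt_1 = 26.79 km; Σt_2 = 36.9 km; Σ(ρt)_1 = 72065.55; Σ(ρt)_2 = 108891 (in km·kg m⁻³).
e = (26.79 − 36.9) − (72065.55 − 108891) / 3270 = 1.15 km.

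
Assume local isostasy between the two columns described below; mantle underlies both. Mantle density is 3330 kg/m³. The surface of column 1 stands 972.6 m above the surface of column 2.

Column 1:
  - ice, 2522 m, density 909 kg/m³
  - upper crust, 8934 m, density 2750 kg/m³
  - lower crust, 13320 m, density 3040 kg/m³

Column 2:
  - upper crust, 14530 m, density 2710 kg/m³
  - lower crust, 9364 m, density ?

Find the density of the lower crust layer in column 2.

Take the compensation level at the base of the deeper column (depth z_c below the surface of column 1) and equate Σ ρ_i t_i down to z_c; mantle fills any gap and the z_c terms cancel.
Column 1: 2522×909 + 8934×2750 + 13320×3040 + (z_c − 24776)×3330
Column 2: 972.6×0 + 14530×2710 + 9364×ρ + (z_c − 972.6 − 23894)×3330
The z_c×3330 term appears on both sides and cancels. Collect the known terms of each column as K = Σ(ρt)_known − 3330 × (depth of known layers): K_1 = 67353798 − 3330×24776 = −15150282; K_2 = 39376300 − 3330×(972.6 + 23894) = −43429478.
Balance: K_1 = K_2 + 9364×ρ, so ρ = (K_1 − K_2)/9364 = 28279200/9364 = 3020 kg/m³.

3020 kg/m³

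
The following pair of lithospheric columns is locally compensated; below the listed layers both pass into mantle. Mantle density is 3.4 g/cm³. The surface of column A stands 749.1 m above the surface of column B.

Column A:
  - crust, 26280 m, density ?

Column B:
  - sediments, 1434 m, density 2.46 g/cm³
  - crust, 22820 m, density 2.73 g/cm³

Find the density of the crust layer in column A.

2.67 g/cm³

Take the compensation level at the base of the deeper column (depth z_c below the surface of column A) and equate Σ ρ_i t_i down to z_c; mantle fills any gap and the z_c terms cancel.
Column A: 26280×ρ + (z_c − 26280)×3.4
Column B: 749.1×0 + 1434×2.46 + 22820×2.73 + (z_c − 749.1 − 24254)×3.4
The z_c×3.4 term appears on both sides and cancels. Collect the known terms of each column as K = Σ(ρt)_known − 3.4 × (depth of known layers): K_A = 0 − 3.4×26280 = −89352; K_B = 65826.24 − 3.4×(749.1 + 24254) = −19184.3.
Balance: K_A + 26280×ρ = K_B, so ρ = (K_B − K_A)/26280 = 70167.7/26280 = 2.67 g/cm³.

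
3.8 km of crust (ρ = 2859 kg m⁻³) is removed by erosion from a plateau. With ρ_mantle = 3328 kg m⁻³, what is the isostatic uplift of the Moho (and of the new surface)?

3.26 km

Unloading: uplift u = e ρ_c/ρ_m = 3.8 km × 2859/3328 = 3.26 km.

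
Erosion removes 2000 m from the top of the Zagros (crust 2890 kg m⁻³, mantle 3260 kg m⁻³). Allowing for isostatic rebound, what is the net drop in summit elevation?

227 m

Rebound u = e ρ_c/ρ_m = 2000 m × 2890/3260 = 1773 m.
Net surface drop = e − u = 2000 m − 1773 m = e (ρ_m − ρ_c)/ρ_m = 227 m.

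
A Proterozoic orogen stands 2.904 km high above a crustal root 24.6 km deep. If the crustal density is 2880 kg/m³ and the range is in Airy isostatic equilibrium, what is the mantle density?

Airy balance: ρ_c h = (ρ_m − ρ_c) r → ρ_m = ρ_c (1 + h/r).
ρ_m = 2880 × (1 + 2.904 km/24.6 km) = 3220 kg/m³.

3220 kg/m³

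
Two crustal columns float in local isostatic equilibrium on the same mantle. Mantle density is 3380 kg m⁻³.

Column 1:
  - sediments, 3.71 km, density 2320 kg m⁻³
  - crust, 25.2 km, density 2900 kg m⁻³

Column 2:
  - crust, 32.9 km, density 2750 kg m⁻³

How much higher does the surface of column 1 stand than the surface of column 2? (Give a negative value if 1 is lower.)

For any compensation level in the mantle, the mantle terms cancel and isostasy reduces to e = (Σt_1 − Σt_2) − (Σ(ρt)_1 − Σ(ρt)_2) / ρ_m.
Σt_1 = 28.91 km; Σt_2 = 32.9 km; Σ(ρt)_1 = 81687.2; Σ(ρt)_2 = 90475 (in km·kg m⁻³).
e = (28.91 − 32.9) − (81687.2 − 90475) / 3380 = −1.39 km.

−1.39 km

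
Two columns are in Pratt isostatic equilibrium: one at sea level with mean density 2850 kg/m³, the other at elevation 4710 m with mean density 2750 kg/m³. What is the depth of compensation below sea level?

ρ_ref D = ρ (D + h) → D (ρ_ref − ρ) = ρ h.
D = ρ h/(ρ_ref − ρ) = 2750 × 4710 m/(2850 − 2750) = 130000 m.

130000 m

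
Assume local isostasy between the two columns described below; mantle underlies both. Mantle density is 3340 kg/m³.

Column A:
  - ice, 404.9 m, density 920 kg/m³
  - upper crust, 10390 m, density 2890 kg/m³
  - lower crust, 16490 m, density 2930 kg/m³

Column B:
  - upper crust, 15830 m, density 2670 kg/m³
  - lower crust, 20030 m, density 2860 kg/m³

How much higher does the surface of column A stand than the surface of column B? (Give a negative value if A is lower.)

For any compensation level in the mantle, the mantle terms cancel and isostasy reduces to e = (Σt_A − Σt_B) − (Σ(ρt)_A − Σ(ρt)_B) / ρ_m.
Σt_A = 27284.9 m; Σt_B = 35860 m; Σ(ρt)_A = 78715308; Σ(ρt)_B = 99551900 (in m·kg/m³).
e = (27284.9 − 35860) − (78715308 − 99551900) / 3340 = −2340 m.

−2340 m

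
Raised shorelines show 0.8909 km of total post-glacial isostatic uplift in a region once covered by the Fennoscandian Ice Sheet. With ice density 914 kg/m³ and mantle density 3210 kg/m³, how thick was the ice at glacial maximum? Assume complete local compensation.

3.13 km

u = t ρ_ice/ρ_m → t = u ρ_m/ρ_ice = 0.8909 km × 3210/914 = 3.13 km.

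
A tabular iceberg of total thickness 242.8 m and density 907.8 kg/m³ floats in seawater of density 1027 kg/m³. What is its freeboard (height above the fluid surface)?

28.2 m

Floating equilibrium: submerged depth d = t ρ_obj/ρ_fluid = 242.8 m × 907.8/1027 = 214.6 m.
Freeboard = t − d = 242.8 m − 214.6 m = 28.2 m.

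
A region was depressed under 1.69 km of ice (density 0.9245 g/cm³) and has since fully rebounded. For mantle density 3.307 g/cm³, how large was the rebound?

Removing the load lets mantle flow back in; uplift u satisfies ρ_ice t = ρ_m u.
u = t ρ_ice/ρ_m = 1.69 km × 0.9245/3.307 = 0.472 km.

0.472 km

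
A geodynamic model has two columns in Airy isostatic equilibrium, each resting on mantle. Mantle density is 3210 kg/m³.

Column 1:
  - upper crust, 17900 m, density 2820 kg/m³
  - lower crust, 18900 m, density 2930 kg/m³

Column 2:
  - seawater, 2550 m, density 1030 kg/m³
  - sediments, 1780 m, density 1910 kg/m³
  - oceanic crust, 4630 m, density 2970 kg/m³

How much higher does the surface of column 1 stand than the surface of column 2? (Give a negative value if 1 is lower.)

For any compensation level in the mantle, the mantle terms cancel and isostasy reduces to e = (Σt_1 − Σt_2) − (Σ(ρt)_1 − Σ(ρt)_2) / ρ_m.
Σt_1 = 36800 m; Σt_2 = 8960 m; Σ(ρt)_1 = 105855000; Σ(ρt)_2 = 19777400 (in m·kg/m³).
e = (36800 − 8960) − (105855000 − 19777400) / 3210 = 1020 m.

1020 m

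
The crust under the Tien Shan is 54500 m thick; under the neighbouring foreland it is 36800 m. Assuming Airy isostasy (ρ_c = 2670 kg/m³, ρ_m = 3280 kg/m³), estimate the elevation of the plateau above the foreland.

Excess crust Δ = 54500 m − 36800 m = 17700 m, split between elevation h and root r with h + r = Δ.
Airy balance ρ_c h = (ρ_m − ρ_c) r gives r = h ρ_c/(ρ_m − ρ_c), so h (1 + ρ_c/(ρ_m − ρ_c)) = Δ, i.e. h = Δ (ρ_m − ρ_c)/ρ_m.
h = 17700 m × 610/3280 = 3290 m.

3290 m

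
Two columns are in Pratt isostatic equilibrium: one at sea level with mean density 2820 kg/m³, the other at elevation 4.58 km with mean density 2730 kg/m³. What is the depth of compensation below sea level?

ρ_ref D = ρ (D + h) → D (ρ_ref − ρ) = ρ h.
D = ρ h/(ρ_ref − ρ) = 2730 × 4.58 km/(2820 − 2730) = 139 km.

139 km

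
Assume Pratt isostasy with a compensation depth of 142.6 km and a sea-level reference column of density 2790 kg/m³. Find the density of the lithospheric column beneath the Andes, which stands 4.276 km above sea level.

2710 kg/m³

Pratt balance: ρ_ref D = ρ (D + h).
ρ = ρ_ref D/(D + h) = 2790 × 142.6 km/(142.6 km + 4.276 km) = 2710 kg/m³.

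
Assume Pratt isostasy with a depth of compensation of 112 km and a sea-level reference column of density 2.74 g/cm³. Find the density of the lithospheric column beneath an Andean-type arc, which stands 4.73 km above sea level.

Pratt balance: ρ_ref D = ρ (D + h).
ρ = ρ_ref D/(D + h) = 2.74 × 112 km/(112 km + 4.73 km) = 2.63 g/cm³.

2.63 g/cm³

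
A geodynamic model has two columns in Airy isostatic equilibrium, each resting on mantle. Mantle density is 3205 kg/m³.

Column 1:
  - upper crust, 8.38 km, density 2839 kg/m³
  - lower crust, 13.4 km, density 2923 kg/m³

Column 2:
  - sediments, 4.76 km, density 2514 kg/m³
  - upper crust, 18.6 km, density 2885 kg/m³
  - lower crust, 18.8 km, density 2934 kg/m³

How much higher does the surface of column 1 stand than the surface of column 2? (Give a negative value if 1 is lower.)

For any compensation level in the mantle, the mantle terms cancel and isostasy reduces to e = (Σt_1 − Σt_2) − (Σ(ρt)_1 − Σ(ρt)_2) / ρ_m.
Σt_1 = 21.78 km; Σt_2 = 42.16 km; Σ(ρt)_1 = 62959.02; Σ(ρt)_2 = 120786.84 (in km·kg/m³).
e = (21.78 − 42.16) − (62959.02 − 120786.84) / 3205 = −2.34 km.

−2.34 km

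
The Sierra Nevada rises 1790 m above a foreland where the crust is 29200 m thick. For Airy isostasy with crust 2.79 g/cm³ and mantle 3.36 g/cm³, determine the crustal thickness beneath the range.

39800 m

Root depth r = h ρ_c / (ρ_m − ρ_c) = 1790 m × 2.79 / 0.57 = 8762 m.
Total thickness = T + h + r = 29200 m + 1790 m + 8762 m = 39800 m.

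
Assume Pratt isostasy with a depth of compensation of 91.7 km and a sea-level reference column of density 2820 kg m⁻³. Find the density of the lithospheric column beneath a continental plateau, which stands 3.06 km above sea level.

2730 kg m⁻³

Pratt balance: ρ_ref D = ρ (D + h).
ρ = ρ_ref D/(D + h) = 2820 × 91.7 km/(91.7 km + 3.06 km) = 2730 kg m⁻³.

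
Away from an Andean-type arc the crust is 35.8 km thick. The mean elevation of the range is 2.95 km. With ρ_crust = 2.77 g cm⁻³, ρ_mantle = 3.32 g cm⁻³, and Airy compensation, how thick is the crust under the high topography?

Root depth r = h ρ_c / (ρ_m − ρ_c) = 2.95 km × 2.77 / 0.55 = 14.86 km.
Total thickness = T + h + r = 35.8 km + 2.95 km + 14.86 km = 53.6 km.

53.6 km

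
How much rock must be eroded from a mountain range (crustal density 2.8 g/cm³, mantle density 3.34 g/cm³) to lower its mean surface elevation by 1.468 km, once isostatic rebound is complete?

9.08 km

Net drop Δ = e − u = e − e ρ_c/ρ_m = e (ρ_m − ρ_c)/ρ_m.
e = Δ ρ_m/(ρ_m − ρ_c) = 1.468 km × 3.34/0.54 = 9.08 km.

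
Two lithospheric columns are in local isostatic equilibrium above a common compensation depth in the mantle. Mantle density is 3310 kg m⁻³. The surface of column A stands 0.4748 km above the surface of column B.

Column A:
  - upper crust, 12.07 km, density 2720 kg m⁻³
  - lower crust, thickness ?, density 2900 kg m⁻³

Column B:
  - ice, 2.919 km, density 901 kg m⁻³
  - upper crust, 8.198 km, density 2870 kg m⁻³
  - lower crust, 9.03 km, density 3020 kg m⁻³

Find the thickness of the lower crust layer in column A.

Take the compensation level at the base of the deeper column (depth z_c below the surface of column A) and equate Σ ρ_i t_i down to z_c; mantle fills any gap and the z_c terms cancel.
Column A: 12.07×2720 + x×2900 + (z_c − 12.07 − x)×3310
Column B: 0.4748×0 + 2.919×901 + 8.198×2870 + 9.03×3020 + (z_c − 0.4748 − 20.147)×3310
The z_c×3310 term appears on both sides and cancels. Collect the known terms of each column as K = Σ(ρt)_known − 3310 × (depth of known layers): K_A = 32830.4 − 3310×12.07 = −7121.3; K_B = 53428.879 − 3310×(0.4748 + 20.147) = −14829.279.
Balance: K_A − x×(3310 − 2900) = K_B, so x = (K_A − K_B)/(3310 − 2900) = 7707.98/410 = 18.8 km.

18.8 km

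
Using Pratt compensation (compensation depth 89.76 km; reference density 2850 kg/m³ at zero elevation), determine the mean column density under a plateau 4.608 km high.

2710 kg/m³

Pratt balance: ρ_ref D = ρ (D + h).
ρ = ρ_ref D/(D + h) = 2850 × 89.76 km/(89.76 km + 4.608 km) = 2710 kg/m³.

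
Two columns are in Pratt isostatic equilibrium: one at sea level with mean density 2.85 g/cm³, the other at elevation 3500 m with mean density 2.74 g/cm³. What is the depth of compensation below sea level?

ρ_ref D = ρ (D + h) → D (ρ_ref − ρ) = ρ h.
D = ρ h/(ρ_ref − ρ) = 2.74 × 3500 m/(2.85 − 2.74) = 87200 m.

87200 m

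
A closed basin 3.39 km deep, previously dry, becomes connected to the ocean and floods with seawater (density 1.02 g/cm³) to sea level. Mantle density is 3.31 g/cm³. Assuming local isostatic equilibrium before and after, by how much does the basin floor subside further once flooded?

1.51 km

After flooding the water column is d + s deep. Its weight must equal the weight of mantle displaced by the extra subsidence s: (d + s) ρ_w = s ρ_m.
s = d ρ_w / (ρ_m − ρ_w) = 3.39 km × 1.02/(3.31 − 1.02) = 1.51 km.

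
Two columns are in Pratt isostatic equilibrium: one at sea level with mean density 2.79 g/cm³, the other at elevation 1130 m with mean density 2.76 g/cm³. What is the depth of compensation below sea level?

ρ_ref D = ρ (D + h) → D (ρ_ref − ρ) = ρ h.
D = ρ h/(ρ_ref − ρ) = 2.76 × 1130 m/(2.79 − 2.76) = 104000 m.

104000 m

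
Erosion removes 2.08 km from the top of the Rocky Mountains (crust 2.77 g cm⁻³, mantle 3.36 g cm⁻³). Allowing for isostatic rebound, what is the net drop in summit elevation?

Rebound u = e ρ_c/ρ_m = 2.08 km × 2.77/3.36 = 1.715 km.
Net surface drop = e − u = 2.08 km − 1.715 km = e (ρ_m − ρ_c)/ρ_m = 0.365 km.

0.365 km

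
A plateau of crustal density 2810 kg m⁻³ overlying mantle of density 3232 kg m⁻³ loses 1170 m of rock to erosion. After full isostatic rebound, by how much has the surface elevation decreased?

153 m

Rebound u = e ρ_c/ρ_m = 1170 m × 2810/3232 = 1017 m.
Net surface drop = e − u = 1170 m − 1017 m = e (ρ_m − ρ_c)/ρ_m = 153 m.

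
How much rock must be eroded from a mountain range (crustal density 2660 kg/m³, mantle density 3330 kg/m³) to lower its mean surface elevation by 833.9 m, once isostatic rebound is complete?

Net drop Δ = e − u = e − e ρ_c/ρ_m = e (ρ_m − ρ_c)/ρ_m.
e = Δ ρ_m/(ρ_m − ρ_c) = 833.9 m × 3330/670 = 4140 m.

4140 m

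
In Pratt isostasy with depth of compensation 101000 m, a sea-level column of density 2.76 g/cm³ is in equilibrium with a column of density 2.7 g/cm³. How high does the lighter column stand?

2240 m

ρ_ref D = ρ (D + h) → h = D (ρ_ref − ρ)/ρ.
h = 101000 m × (2.76 − 2.7)/2.7 = 2240 m.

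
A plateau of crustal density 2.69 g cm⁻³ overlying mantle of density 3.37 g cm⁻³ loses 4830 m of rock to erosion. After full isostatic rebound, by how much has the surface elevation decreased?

Rebound u = e ρ_c/ρ_m = 4830 m × 2.69/3.37 = 3855 m.
Net surface drop = e − u = 4830 m − 3855 m = e (ρ_m − ρ_c)/ρ_m = 975 m.

975 m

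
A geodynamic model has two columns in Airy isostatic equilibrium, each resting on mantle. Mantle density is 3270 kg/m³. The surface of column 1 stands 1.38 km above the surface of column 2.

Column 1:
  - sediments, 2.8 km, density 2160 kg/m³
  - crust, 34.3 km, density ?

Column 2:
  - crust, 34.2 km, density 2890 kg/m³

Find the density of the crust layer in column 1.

Take the compensation level at the base of the deeper column (depth z_c below the surface of column 1) and equate Σ ρ_i t_i down to z_c; mantle fills any gap and the z_c terms cancel.
Column 1: 2.8×2160 + 34.3×ρ + (z_c − 37.1)×3270
Column 2: 1.38×0 + 34.2×2890 + (z_c − 1.38 − 34.2)×3270
The z_c×3270 term appears on both sides and cancels. Collect the known terms of each column as K = Σ(ρt)_known − 3270 × (depth of known layers): K_1 = 6048 − 3270×37.1 = −115269; K_2 = 98838 − 3270×(1.38 + 34.2) = −17508.6.
Balance: K_1 + 34.3×ρ = K_2, so ρ = (K_2 − K_1)/34.3 = 97760.4/34.3 = 2850 kg/m³.

2850 kg/m³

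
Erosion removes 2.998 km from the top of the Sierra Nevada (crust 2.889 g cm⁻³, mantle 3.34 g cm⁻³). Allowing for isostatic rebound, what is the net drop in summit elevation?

0.405 km

Rebound u = e ρ_c/ρ_m = 2.998 km × 2.889/3.34 = 2.593 km.
Net surface drop = e − u = 2.998 km − 2.593 km = e (ρ_m − ρ_c)/ρ_m = 0.405 km.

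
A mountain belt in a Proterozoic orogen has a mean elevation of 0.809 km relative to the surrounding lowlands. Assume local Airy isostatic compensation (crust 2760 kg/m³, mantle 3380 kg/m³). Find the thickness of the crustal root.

Balancing pressure at the compensation depth: the weight of the topography is balanced by the buoyancy of the root, ρ_c h = (ρ_m − ρ_c) r.
r = h · ρ_c / (ρ_m − ρ_c) = 0.809 km × 2760 / (3380 − 2760) = 3.6 km.

3.6 km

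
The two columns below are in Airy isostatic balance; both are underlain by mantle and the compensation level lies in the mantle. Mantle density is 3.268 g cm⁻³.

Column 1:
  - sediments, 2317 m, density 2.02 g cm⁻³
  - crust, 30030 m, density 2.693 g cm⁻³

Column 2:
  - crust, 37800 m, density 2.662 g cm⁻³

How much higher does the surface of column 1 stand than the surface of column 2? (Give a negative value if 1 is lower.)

−841 m

For any compensation level in the mantle, the mantle terms cancel and isostasy reduces to e = (Σt_1 − Σt_2) − (Σ(ρt)_1 − Σ(ρt)_2) / ρ_m.
Σt_1 = 32347 m; Σt_2 = 37800 m; Σ(ρt)_1 = 85551.13; Σ(ρt)_2 = 100623.6 (in m·g cm⁻³).
e = (32347 − 37800) − (85551.13 − 100623.6) / 3.268 = −841 m.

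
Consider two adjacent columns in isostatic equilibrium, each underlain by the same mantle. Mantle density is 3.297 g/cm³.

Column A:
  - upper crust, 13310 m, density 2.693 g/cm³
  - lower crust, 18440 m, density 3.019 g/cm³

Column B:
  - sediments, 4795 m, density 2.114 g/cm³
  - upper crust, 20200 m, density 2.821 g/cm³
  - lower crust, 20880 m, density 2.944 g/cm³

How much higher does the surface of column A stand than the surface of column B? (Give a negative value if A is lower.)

−2880 m

For any compensation level in the mantle, the mantle terms cancel and isostasy reduces to e = (Σt_A − Σt_B) − (Σ(ρt)_A − Σ(ρt)_B) / ρ_m.
Σt_A = 31750 m; Σt_B = 45875 m; Σ(ρt)_A = 91514.19; Σ(ρt)_B = 128591.55 (in m·g/cm³).
e = (31750 − 45875) − (91514.19 − 128591.55) / 3.297 = −2880 m.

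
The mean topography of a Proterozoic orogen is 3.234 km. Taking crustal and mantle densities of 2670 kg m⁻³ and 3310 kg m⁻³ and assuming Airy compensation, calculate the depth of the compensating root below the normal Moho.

Equating mass per unit area of the two columns: the weight of the topography is balanced by the buoyancy of the root, ρ_c h = (ρ_m − ρ_c) r.
r = h · ρ_c / (ρ_m − ρ_c) = 3.234 km × 2670 / (3310 − 2670) = 13.5 km.

13.5 km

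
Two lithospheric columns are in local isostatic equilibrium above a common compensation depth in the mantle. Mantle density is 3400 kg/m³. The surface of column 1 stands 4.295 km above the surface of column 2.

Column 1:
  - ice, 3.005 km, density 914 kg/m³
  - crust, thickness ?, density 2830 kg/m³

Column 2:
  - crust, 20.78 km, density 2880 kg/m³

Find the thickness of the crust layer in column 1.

Take the compensation level at the base of the deeper column (depth z_c below the surface of column 1) and equate Σ ρ_i t_i down to z_c; mantle fills any gap and the z_c terms cancel.
Column 1: 3.005×914 + x×2830 + (z_c − 3.005 − x)×3400
Column 2: 4.295×0 + 20.78×2880 + (z_c − 4.295 − 20.78)×3400
The z_c×3400 term appears on both sides and cancels. Collect the known terms of each column as K = Σ(ρt)_known − 3400 × (depth of known layers): K_1 = 2746.57 − 3400×3.005 = −7470.43; K_2 = 59846.4 − 3400×(4.295 + 20.78) = −25408.6.
Balance: K_1 − x×(3400 − 2830) = K_2, so x = (K_1 − K_2)/(3400 − 2830) = 17938.2/570 = 31.5 km.

31.5 km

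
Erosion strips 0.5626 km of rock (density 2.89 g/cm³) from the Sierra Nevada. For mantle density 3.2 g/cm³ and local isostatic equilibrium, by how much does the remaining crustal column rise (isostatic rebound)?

0.508 km

Unloading: uplift u = e ρ_c/ρ_m = 0.5626 km × 2.89/3.2 = 0.508 km.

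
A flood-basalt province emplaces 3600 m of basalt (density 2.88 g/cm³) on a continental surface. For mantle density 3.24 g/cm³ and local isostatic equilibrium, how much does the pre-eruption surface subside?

3200 m

Subaerial loading: s = t ρ_load / ρ_m.
s = 3600 m × 2.88/3.24 = 3200 m.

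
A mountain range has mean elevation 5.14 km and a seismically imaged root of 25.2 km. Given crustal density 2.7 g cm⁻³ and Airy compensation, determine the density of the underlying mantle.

Airy balance: ρ_c h = (ρ_m − ρ_c) r → ρ_m = ρ_c (1 + h/r).
ρ_m = 2.7 × (1 + 5.14 km/25.2 km) = 3.25 g cm⁻³.

3.25 g cm⁻³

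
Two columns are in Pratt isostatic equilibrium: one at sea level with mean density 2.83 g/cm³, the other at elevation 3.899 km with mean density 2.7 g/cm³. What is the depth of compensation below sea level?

ρ_ref D = ρ (D + h) → D (ρ_ref − ρ) = ρ h.
D = ρ h/(ρ_ref − ρ) = 2.7 × 3.899 km/(2.83 − 2.7) = 81 km.

81 km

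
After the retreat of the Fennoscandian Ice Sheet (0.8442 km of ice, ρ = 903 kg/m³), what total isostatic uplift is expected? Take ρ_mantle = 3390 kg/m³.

Removing the load lets mantle flow back in; uplift u satisfies ρ_ice t = ρ_m u.
u = t ρ_ice/ρ_m = 0.8442 km × 903/3390 = 0.225 km.

0.225 km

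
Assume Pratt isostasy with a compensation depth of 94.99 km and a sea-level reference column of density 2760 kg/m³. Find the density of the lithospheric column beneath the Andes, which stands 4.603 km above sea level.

2630 kg/m³

Pratt balance: ρ_ref D = ρ (D + h).
ρ = ρ_ref D/(D + h) = 2760 × 94.99 km/(94.99 km + 4.603 km) = 2630 kg/m³.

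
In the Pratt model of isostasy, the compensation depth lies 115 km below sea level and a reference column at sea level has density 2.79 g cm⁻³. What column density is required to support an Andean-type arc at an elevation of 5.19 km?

2.67 g cm⁻³

Pratt balance: ρ_ref D = ρ (D + h).
ρ = ρ_ref D/(D + h) = 2.79 × 115 km/(115 km + 5.19 km) = 2.67 g cm⁻³.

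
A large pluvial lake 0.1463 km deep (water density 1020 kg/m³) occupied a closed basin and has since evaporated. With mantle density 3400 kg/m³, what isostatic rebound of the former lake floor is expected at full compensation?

u = d ρ_w/ρ_m = 0.1463 km × 1020/3400 = 0.0439 km.

0.0439 km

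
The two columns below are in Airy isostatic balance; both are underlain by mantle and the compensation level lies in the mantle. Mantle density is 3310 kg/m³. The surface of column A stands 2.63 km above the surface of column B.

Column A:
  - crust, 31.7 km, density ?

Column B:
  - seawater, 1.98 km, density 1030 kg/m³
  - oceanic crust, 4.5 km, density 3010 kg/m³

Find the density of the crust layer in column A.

2850 kg/m³

Take the compensation level at the base of the deeper column (depth z_c below the surface of column A) and equate Σ ρ_i t_i down to z_c; mantle fills any gap and the z_c terms cancel.
Column A: 31.7×ρ + (z_c − 31.7)×3310
Column B: 2.63×0 + 1.98×1030 + 4.5×3010 + (z_c − 2.63 − 6.48)×3310
The z_c×3310 term appears on both sides and cancels. Collect the known terms of each column as K = Σ(ρt)_known − 3310 × (depth of known layers): K_A = 0 − 3310×31.7 = −104927; K_B = 15584.4 − 3310×(2.63 + 6.48) = −14569.7.
Balance: K_A + 31.7×ρ = K_B, so ρ = (K_B − K_A)/31.7 = 90357.3/31.7 = 2850 kg/m³.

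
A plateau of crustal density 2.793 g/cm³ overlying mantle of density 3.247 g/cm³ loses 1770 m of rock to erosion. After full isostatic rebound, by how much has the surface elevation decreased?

247 m

Rebound u = e ρ_c/ρ_m = 1770 m × 2.793/3.247 = 1523 m.
Net surface drop = e − u = 1770 m − 1523 m = e (ρ_m − ρ_c)/ρ_m = 247 m.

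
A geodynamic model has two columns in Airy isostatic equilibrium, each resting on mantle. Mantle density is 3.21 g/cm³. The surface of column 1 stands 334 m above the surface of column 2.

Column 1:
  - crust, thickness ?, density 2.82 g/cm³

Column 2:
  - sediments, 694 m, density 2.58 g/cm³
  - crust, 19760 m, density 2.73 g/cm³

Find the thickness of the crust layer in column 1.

28200 m

Take the compensation level at the base of the deeper column (depth z_c below the surface of column 1) and equate Σ ρ_i t_i down to z_c; mantle fills any gap and the z_c terms cancel.
Column 1: x×2.82 + (z_c − 0 − x)×3.21
Column 2: 334×0 + 694×2.58 + 19760×2.73 + (z_c − 334 − 20454)×3.21
The z_c×3.21 term appears on both sides and cancels. Collect the known terms of each column as K = Σ(ρt)_known − 3.21 × (depth of known layers): K_1 = 0 − 3.21×0 = 0; K_2 = 55735.32 − 3.21×(334 + 20454) = −10994.16.
Balance: K_1 − x×(3.21 − 2.82) = K_2, so x = (K_1 − K_2)/(3.21 − 2.82) = 10994.2/0.39 = 28200 m.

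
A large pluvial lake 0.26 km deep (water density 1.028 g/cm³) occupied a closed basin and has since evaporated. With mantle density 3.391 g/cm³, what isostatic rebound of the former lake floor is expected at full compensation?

0.0788 km

u = d ρ_w/ρ_m = 0.26 km × 1.028/3.391 = 0.0788 km.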